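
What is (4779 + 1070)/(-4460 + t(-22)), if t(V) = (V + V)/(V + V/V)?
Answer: -122829/93616 ≈ -1.3121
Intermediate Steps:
t(V) = 2*V/(1 + V) (t(V) = (2*V)/(V + 1) = (2*V)/(1 + V) = 2*V/(1 + V))
(4779 + 1070)/(-4460 + t(-22)) = (4779 + 1070)/(-4460 + 2*(-22)/(1 - 22)) = 5849/(-4460 + 2*(-22)/(-21)) = 5849/(-4460 + 2*(-22)*(-1/21)) = 5849/(-4460 + 44/21) = 5849/(-93616/21) = 5849*(-21/93616) = -122829/93616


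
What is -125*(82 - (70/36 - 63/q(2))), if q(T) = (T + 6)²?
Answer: -5834875/576 ≈ -10130.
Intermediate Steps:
q(T) = (6 + T)²
-125*(82 - (70/36 - 63/q(2))) = -125*(82 - (70/36 - 63/(6 + 2)²)) = -125*(82 - (70*(1/36) - 63/(8²))) = -125*(82 - (35/18 - 63/64)) = -125*(82 - 1*553/576) = -125*(82 - 553/576) = -125*46679/576 = -5834875/576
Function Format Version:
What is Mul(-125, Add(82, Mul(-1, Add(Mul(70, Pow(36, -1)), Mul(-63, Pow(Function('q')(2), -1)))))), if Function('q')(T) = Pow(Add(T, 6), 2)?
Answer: Rational(-5834875, 576) ≈ -10130.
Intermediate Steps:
Function('q')(T) = Pow(Add(6, T), 2)
Mul(-125, Add(82, Mul(-1, Add(Mul(70, Pow(36, -1)), Mul(-63, Pow(Function('q')(2), -1)))))) = Mul(-125, Add(82, Mul(-1, Add(Mul(70, Pow(36, -1)), Mul(-63, Pow(Pow(Add(6, 2), 2), -1)))))) = Mul(-125, Add(82, Mul(-1, Add(Mul(70, Rational(1, 36)), Mul(-63, Pow(Pow(8, 2), -1)))))) = Mul(-125, Add(82, Mul(-1, Add(Rational(35, 18), Mul(-63, Pow(64, -1)))))) = Mul(-125, Add(82, Mul(-1, Add(Rational(35, 18), Mul(-63, Rational(1, 64)))))) = Mul(-125, Add(82, Mul(-1, Add(Rational(35, 18), Rational(-63, 64))))) = Mul(-125, Add(82, Mul(-1, Rational(553, 576)))) = Mul(-125, Add(82, Rational(-553, 576))) = Mul(-125, Rational(46679, 576)) = Rational(-5834875, 576)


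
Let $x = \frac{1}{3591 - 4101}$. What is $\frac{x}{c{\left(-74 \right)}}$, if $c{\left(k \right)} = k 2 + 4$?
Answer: $\frac{1}{73440} \approx 1.3617 \cdot 10^{-5}$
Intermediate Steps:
$x = - \frac{1}{510}$ ($x = \frac{1}{-510} = - \frac{1}{510} \approx -0.0019608$)
$c{\left(k \right)} = 4 + 2 k$ ($c{\left(k \right)} = 2 k + 4 = 4 + 2 k$)
$\frac{x}{c{\left(-74 \right)}} = - \frac{1}{510 \left(4 + 2 \left(-74\right)\right)} = - \frac{1}{510 \left(4 - 148\right)} = - \frac{1}{510 \left(-144\right)} = \left(- \frac{1}{510}\right) \left(- \frac{1}{144}\right) = \frac{1}{73440}$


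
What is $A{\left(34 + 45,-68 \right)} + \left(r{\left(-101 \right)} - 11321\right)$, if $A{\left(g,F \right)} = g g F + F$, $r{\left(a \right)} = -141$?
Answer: $-435918$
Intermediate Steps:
$A{\left(g,F \right)} = F + F g^{2}$ ($A{\left(g,F \right)} = g^{2} F + F = F g^{2} + F = F + F g^{2}$)
$A{\left(34 + 45,-68 \right)} + \left(r{\left(-101 \right)} - 11321\right) = - 68 \left(1 + \left(34 + 45\right)^{2}\right) - 11462 = - 68 \left(1 + 79^{2}\right) - 11462 = - 68 \left(1 + 6241\right) - 11462 = \left(-68\right) 6242 - 11462 = -424456 - 11462 = -435918$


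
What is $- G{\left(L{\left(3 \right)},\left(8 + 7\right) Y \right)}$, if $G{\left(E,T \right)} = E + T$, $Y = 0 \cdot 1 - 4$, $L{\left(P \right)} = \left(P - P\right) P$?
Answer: $60$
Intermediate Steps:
$L{\left(P \right)} = 0$ ($L{\left(P \right)} = 0 P = 0$)
$Y = -4$ ($Y = 0 - 4 = -4$)
$- G{\left(L{\left(3 \right)},\left(8 + 7\right) Y \right)} = - (0 + \left(8 + 7\right) \left(-4\right)) = - (0 + 15 \left(-4\right)) = - (0 - 60) = \left(-1\right) \left(-60\right) = 60$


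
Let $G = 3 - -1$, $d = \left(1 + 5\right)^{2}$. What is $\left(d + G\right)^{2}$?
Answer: $1600$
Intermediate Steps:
$d = 36$ ($d = 6^{2} = 36$)
$G = 4$ ($G = 3 + 1 = 4$)
$\left(d + G\right)^{2} = \left(36 + 4\right)^{2} = 40^{2} = 1600$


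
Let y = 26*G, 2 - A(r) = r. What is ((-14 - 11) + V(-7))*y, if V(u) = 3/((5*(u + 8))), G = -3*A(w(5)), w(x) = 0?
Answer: 19032/5 ≈ 3806.4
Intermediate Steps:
A(r) = 2 - r
G = -6 (G = -3*(2 - 1*0) = -3*(2 + 0) = -3*2 = -6)
V(u) = 3/(40 + 5*u) (V(u) = 3/((5*(8 + u))) = 3/(40 + 5*u))
y = -156 (y = 26*(-6) = -156)
((-14 - 11) + V(-7))*y = ((-14 - 11) + 3/(5*(8 - 7)))*(-156) = (-25 + (3/5)/1)*(-156) = (-25 + (3/5)*1)*(-156) = (-25 + 3/5)*(-156) = -122/5*(-156) = 19032/5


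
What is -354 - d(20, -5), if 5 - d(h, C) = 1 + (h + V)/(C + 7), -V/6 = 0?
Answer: -348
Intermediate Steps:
V = 0 (V = -6*0 = 0)
d(h, C) = 4 - h/(7 + C) (d(h, C) = 5 - (1 + (h + 0)/(C + 7)) = 5 - (1 + h/(7 + C)) = 5 + (-1 - h/(7 + C)) = 4 - h/(7 + C))
-354 - d(20, -5) = -354 - (28 - 1*20 + 4*(-5))/(7 - 5) = -354 - (28 - 20 - 20)/2 = -354 - (-12)/2 = -354 - 1*(-6) = -354 + 6 = -348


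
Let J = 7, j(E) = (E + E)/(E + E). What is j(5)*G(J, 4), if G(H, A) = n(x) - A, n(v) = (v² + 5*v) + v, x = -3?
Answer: -13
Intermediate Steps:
j(E) = 1 (j(E) = (2*E)/((2*E)) = (2*E)*(1/(2*E)) = 1)
n(v) = v² + 6*v
G(H, A) = -9 - A (G(H, A) = -3*(6 - 3) - A = -3*3 - A = -9 - A)
j(5)*G(J, 4) = 1*(-9 - 1*4) = 1*(-9 - 4) = 1*(-13) = -13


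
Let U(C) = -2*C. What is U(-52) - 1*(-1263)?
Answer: 1367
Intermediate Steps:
U(-52) - 1*(-1263) = -2*(-52) - 1*(-1263) = 104 + 1263 = 1367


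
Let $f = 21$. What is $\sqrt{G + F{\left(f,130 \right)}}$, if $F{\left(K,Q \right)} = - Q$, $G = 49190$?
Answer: $2 \sqrt{12265} \approx 221.49$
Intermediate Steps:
$\sqrt{G + F{\left(f,130 \right)}} = \sqrt{49190 - 130} = \sqrt{49060} = 2 \sqrt{12265}$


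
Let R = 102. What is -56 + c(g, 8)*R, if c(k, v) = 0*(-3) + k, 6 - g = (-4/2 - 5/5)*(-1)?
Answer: 250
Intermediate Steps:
g = 3 (g = 6 - (-4/2 - 5/5)*(-1) = 6 - (-4*1/2 - 5*1/5)*(-1) = 6 - (-2 - 1)*(-1) = 6 - (-3)*(-1) = 6 - 1*3 = 6 - 3 = 3)
c(k, v) = k (c(k, v) = 0 + k = k)
-56 + c(g, 8)*R = -56 + 3*102 = -56 + 306 = 250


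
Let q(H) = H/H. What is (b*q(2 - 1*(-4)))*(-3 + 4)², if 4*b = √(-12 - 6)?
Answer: 3*I*√2/4 ≈ 1.0607*I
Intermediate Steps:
q(H) = 1
b = 3*I*√2/4 (b = √(-12 - 6)/4 = √(-18)/4 = (3*I*√2)/4 = 3*I*√2/4 ≈ 1.0607*I)
(b*q(2 - 1*(-4)))*(-3 + 4)² = ((3*I*√2/4)*1)*(-3 + 4)² = (3*I*√2/4)*1² = (3*I*√2/4)*1 = 3*I*√2/4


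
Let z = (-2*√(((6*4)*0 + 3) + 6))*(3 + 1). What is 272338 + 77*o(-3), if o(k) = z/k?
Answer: 272954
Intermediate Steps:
z = -24 (z = -2*√((24*0 + 3) + 6)*4 = -2*√((0 + 3) + 6)*4 = -2*√(3 + 6)*4 = -2*√9*4 = -2*3*4 = -6*4 = -24)
o(k) = -24/k
272338 + 77*o(-3) = 272338 + 77*(-24/(-3)) = 272338 + 77*(-24*(-⅓)) = 272338 + 77*8 = 272338 + 616 = 272954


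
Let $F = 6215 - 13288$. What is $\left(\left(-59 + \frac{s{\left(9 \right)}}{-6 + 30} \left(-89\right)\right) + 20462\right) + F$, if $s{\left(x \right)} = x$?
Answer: $\frac{106373}{8} \approx 13297.0$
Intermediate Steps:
$F = -7073$
$\left(\left(-59 + \frac{s{\left(9 \right)}}{-6 + 30} \left(-89\right)\right) + 20462\right) + F = \left(\left(-59 + \frac{9}{-6 + 30} \left(-89\right)\right) + 20462\right) - 7073 = \left(\left(-59 + \frac{9}{24} \left(-89\right)\right) + 20462\right) - 7073 = \left(\left(-59 + 9 \cdot \frac{1}{24} \left(-89\right)\right) + 20462\right) - 7073 = \left(\left(-59 + \frac{3}{8} \left(-89\right)\right) + 20462\right) - 7073 = \left(\left(-59 - \frac{267}{8}\right) + 20462\right) - 7073 = \left(- \frac{739}{8} + 20462\right) - 7073 = \frac{162957}{8} - 7073 = \frac{106373}{8}$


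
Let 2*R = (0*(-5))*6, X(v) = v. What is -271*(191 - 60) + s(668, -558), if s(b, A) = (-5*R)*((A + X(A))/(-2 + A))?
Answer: -35501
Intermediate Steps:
R = 0 (R = ((0*(-5))*6)/2 = (0*6)/2 = (½)*0 = 0)
s(b, A) = 0 (s(b, A) = (-5*0)*((A + A)/(-2 + A)) = 0*((2*A)/(-2 + A)) = 0*(2*A/(-2 + A)) = 0)
-271*(191 - 60) + s(668, -558) = -271*(191 - 60) + 0 = -271*131 + 0 = -35501 + 0 = -35501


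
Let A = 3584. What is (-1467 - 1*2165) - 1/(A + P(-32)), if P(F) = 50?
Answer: -13198689/3634 ≈ -3632.0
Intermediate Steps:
(-1467 - 1*2165) - 1/(A + P(-32)) = (-1467 - 1*2165) - 1/(3584 + 50) = (-1467 - 2165) - 1/3634 = -3632 - 1*1/3634 = -3632 - 1/3634 = -13198689/3634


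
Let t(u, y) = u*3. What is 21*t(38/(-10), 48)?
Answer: -1197/5 ≈ -239.40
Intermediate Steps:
t(u, y) = 3*u
21*t(38/(-10), 48) = 21*(3*(38/(-10))) = 21*(3*(38*(-⅒))) = 21*(3*(-19/5)) = 21*(-57/5) = -1197/5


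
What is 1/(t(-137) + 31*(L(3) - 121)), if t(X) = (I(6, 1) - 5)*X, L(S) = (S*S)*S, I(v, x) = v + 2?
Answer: -1/3325 ≈ -0.00030075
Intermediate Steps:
I(v, x) = 2 + v
L(S) = S³ (L(S) = S²*S = S³)
t(X) = 3*X (t(X) = ((2 + 6) - 5)*X = (8 - 5)*X = 3*X)
1/(t(-137) + 31*(L(3) - 121)) = 1/(3*(-137) + 31*(3³ - 121)) = 1/(-411 + 31*(27 - 121)) = 1/(-411 + 31*(-94)) = 1/(-411 - 2914) = 1/(-3325) = -1/3325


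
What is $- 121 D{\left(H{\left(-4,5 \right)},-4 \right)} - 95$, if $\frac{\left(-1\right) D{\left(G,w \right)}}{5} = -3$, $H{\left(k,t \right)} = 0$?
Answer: $-1910$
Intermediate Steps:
$D{\left(G,w \right)} = 15$ ($D{\left(G,w \right)} = \left(-5\right) \left(-3\right) = 15$)
$- 121 D{\left(H{\left(-4,5 \right)},-4 \right)} - 95 = \left(-121\right) 15 - 95 = -1815 - 95 = -1910$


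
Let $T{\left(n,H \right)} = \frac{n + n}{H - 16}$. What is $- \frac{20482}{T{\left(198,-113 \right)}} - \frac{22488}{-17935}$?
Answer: $\frac{718126783}{107610} \approx 6673.4$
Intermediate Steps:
$T{\left(n,H \right)} = \frac{2 n}{-16 + H}$
$- \frac{20482}{T{\left(198,-113 \right)}} - \frac{22488}{-17935} = - \frac{20482}{2 \cdot 198 \frac{1}{-16 - 113}} - \frac{22488}{-17935} = - \frac{20482}{2 \cdot 198 \frac{1}{-129}} - - \frac{22488}{17935} = - \frac{20482}{2 \cdot 198 \left(- \frac{1}{129}\right)} + \frac{22488}{17935} = - \frac{20482}{- \frac{132}{43}} + \frac{22488}{17935} = \left(-20482\right) \left(- \frac{43}{132}\right) + \frac{22488}{17935} = \frac{40033}{6} + \frac{22488}{17935} = \frac{718126783}{107610}$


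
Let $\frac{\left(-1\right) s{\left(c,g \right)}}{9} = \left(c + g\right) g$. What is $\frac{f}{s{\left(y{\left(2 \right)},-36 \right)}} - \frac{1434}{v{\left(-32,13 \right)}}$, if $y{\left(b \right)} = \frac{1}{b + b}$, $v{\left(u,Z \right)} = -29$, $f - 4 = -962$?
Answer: $\frac{16637804}{335907} \approx 49.531$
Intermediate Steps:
$f = -958$ ($f = 4 - 962 = -958$)
$y{\left(b \right)} = \frac{1}{2 b}$
$s{\left(c,g \right)} = - 9 g \left(c + g\right)$ ($s{\left(c,g \right)} = - 9 \left(c + g\right) g = - 9 g \left(c + g\right)$)
$\frac{f}{s{\left(y{\left(2 \right)},-36 \right)}} - \frac{1434}{v{\left(-32,13 \right)}} = - \frac{958}{\left(-9\right) \left(-36\right) \left(\frac{1}{2 \cdot 2} - 36\right)} - \frac{1434}{-29} = - \frac{958}{\left(-9\right) \left(-36\right) \left(\frac{1}{2} \cdot \frac{1}{2} - 36\right)} - - \frac{1434}{29} = - \frac{958}{\left(-9\right) \left(-36\right) \left(\frac{1}{4} - 36\right)} + \frac{1434}{29} = - \frac{958}{\left(-9\right) \left(-36\right) \left(- \frac{143}{4}\right)} + \frac{1434}{29} = - \frac{958}{-11583} + \frac{1434}{29} = \left(-958\right) \left(- \frac{1}{11583}\right) + \frac{1434}{29} = \frac{958}{11583} + \frac{1434}{29} = \frac{16637804}{335907}$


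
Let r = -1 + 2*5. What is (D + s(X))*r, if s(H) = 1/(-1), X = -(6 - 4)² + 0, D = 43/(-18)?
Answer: -61/2 ≈ -30.500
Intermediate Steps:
D = -43/18 (D = 43*(-1/18) = -43/18 ≈ -2.3889)
X = -4 (X = -1*2² + 0 = -1*4 + 0 = -4 + 0 = -4)
s(H) = -1
r = 9 (r = -1 + 10 = 9)
(D + s(X))*r = (-43/18 - 1)*9 = -61/18*9 = -61/2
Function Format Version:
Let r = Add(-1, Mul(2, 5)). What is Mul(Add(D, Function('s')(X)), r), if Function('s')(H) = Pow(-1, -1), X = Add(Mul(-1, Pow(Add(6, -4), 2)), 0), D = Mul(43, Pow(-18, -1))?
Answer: Rational(-61, 2) ≈ -30.500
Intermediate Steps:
D = Rational(-43, 18) (D = Mul(43, Rational(-1, 18)) = Rational(-43, 18) ≈ -2.3889)
X = -4 (X = Add(Mul(-1, Pow(2, 2)), 0) = Add(Mul(-1, 4), 0) = Add(-4, 0) = -4)
Function('s')(H) = -1
r = 9 (r = Add(-1, 10) = 9)
Mul(Add(D, Function('s')(X)), r) = Mul(Add(Rational(-43, 18), -1), 9) = Mul(Rational(-61, 18), 9) = Rational(-61, 2)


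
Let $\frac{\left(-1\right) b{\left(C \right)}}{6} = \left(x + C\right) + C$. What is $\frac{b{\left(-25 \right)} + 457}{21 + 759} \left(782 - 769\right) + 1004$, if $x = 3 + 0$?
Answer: $\frac{60979}{60} \approx 1016.3$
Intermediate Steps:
$x = 3$
$b{\left(C \right)} = -18 - 12 C$ ($b{\left(C \right)} = - 6 \left(\left(3 + C\right) + C\right) = - 6 \left(3 + 2 C\right) = -18 - 12 C$)
$\frac{b{\left(-25 \right)} + 457}{21 + 759} \left(782 - 769\right) + 1004 = \frac{\left(-18 - -300\right) + 457}{21 + 759} \left(782 - 769\right) + 1004 = \frac{\left(-18 + 300\right) + 457}{780} \cdot 13 + 1004 = \left(282 + 457\right) \frac{1}{780} \cdot 13 + 1004 = 739 \cdot \frac{1}{780} \cdot 13 + 1004 = \frac{739}{780} \cdot 13 + 1004 = \frac{739}{60} + 1004 = \frac{60979}{60}$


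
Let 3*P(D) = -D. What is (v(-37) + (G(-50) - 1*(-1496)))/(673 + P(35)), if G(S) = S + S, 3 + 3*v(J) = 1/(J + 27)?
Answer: 41849/19840 ≈ 2.1093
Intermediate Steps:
v(J) = -1 + 1/(3*(27 + J)) (v(J) = -1 + 1/(3*(J + 27)) = -1 + 1/(3*(27 + J)))
P(D) = -D/3 (P(D) = (-D)/3 = -D/3)
G(S) = 2*S
(v(-37) + (G(-50) - 1*(-1496)))/(673 + P(35)) = ((-80/3 - 1*(-37))/(27 - 37) + (2*(-50) - 1*(-1496)))/(673 - 1/3*35) = ((-80/3 + 37)/(-10) + (-100 + 1496))/(673 - 35/3) = (-1/10*31/3 + 1396)/(1984/3) = (-31/30 + 1396)*(3/1984) = (41849/30)*(3/1984) = 41849/19840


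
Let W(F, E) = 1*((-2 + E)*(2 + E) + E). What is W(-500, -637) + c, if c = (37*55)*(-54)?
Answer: 295238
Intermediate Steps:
c = -109890 (c = 2035*(-54) = -109890)
W(F, E) = E + (-2 + E)*(2 + E) (W(F, E) = 1*(E + (-2 + E)*(2 + E)) = E + (-2 + E)*(2 + E))
W(-500, -637) + c = (-4 - 637 + (-637)**2) - 109890 = (-4 - 637 + 405769) - 109890 = 405128 - 109890 = 295238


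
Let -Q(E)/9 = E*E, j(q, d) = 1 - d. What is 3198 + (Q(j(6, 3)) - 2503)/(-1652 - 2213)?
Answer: 12362809/3865 ≈ 3198.7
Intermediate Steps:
Q(E) = -9*E**2 (Q(E) = -9*E*E = -9*E**2)
3198 + (Q(j(6, 3)) - 2503)/(-1652 - 2213) = 3198 + (-9*(1 - 1*3)**2 - 2503)/(-1652 - 2213) = 3198 + (-9*(1 - 3)**2 - 2503)/(-3865) = 3198 + (-9*(-2)**2 - 2503)*(-1/3865) = 3198 + (-9*4 - 2503)*(-1/3865) = 3198 + (-36 - 2503)*(-1/3865) = 3198 - 2539*(-1/3865) = 3198 + 2539/3865 = 12362809/3865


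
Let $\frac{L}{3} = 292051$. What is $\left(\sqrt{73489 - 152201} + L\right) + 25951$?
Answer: $902104 + 2 i \sqrt{19678} \approx 9.021 \cdot 10^{5} + 280.56 i$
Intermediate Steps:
$L = 876153$ ($L = 3 \cdot 292051 = 876153$)
$\left(\sqrt{73489 - 152201} + L\right) + 25951 = \left(\sqrt{73489 - 152201} + 876153\right) + 25951 = \left(\sqrt{-78712} + 876153\right) + 25951 = \left(2 i \sqrt{19678} + 876153\right) + 25951 = \left(876153 + 2 i \sqrt{19678}\right) + 25951 = 902104 + 2 i \sqrt{19678}$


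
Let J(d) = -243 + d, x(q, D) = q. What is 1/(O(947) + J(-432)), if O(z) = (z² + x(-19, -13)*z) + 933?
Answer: 1/879074 ≈ 1.1376e-6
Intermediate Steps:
O(z) = 933 + z² - 19*z (O(z) = (z² - 19*z) + 933 = 933 + z² - 19*z)
1/(O(947) + J(-432)) = 1/((933 + 947² - 19*947) + (-243 - 432)) = 1/((933 + 896809 - 17993) - 675) = 1/(879749 - 675) = 1/879074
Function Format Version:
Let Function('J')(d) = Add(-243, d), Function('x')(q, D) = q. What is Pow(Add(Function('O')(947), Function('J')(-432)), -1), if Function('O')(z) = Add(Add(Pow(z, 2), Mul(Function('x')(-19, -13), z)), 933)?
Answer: Rational(1, 879074) ≈ 1.1376e-6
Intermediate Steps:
Function('O')(z) = Add(933, Pow(z, 2), Mul(-19, z)) (Function('O')(z) = Add(Add(Pow(z, 2), Mul(-19, z)), 933) = Add(933, Pow(z, 2), Mul(-19, z)))
Pow(Add(Function('O')(947), Function('J')(-432)), -1) = Pow(Add(Add(933, Pow(947, 2), Mul(-19, 947)), Add(-243, -432)), -1) = Pow(Add(Add(933, 896809, -17993), -675), -1) = Pow(Add(879749, -675), -1) = Pow(879074, -1) = Rational(1, 879074)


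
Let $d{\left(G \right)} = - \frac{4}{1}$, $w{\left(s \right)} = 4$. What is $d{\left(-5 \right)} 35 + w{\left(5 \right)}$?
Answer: $-136$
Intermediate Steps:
$d{\left(G \right)} = -4$ ($d{\left(G \right)} = \left(-4\right) 1 = -4$)
$d{\left(-5 \right)} 35 + w{\left(5 \right)} = \left(-4\right) 35 + 4 = -140 + 4 = -136$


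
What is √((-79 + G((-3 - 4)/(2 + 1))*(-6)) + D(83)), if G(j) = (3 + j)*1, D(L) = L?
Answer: 0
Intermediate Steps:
G(j) = 3 + j
√((-79 + G((-3 - 4)/(2 + 1))*(-6)) + D(83)) = √((-79 + (3 + (-3 - 4)/(2 + 1))*(-6)) + 83) = √((-79 + (3 - 7/3)*(-6)) + 83) = √((-79 + (⅔)*(-6)) + 83) = √((-79 - 4) + 83) = √(-83 + 83) = √0 = 0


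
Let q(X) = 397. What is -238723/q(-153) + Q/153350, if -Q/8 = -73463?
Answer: -18187426781/30439975 ≈ -597.49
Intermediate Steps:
Q = 587704 (Q = -8*(-73463) = 587704)
-238723/q(-153) + Q/153350 = -238723/397 + 587704/153350 = -238723*1/397 + 587704*(1/153350) = -238723/397 + 293852/76675 = -18187426781/30439975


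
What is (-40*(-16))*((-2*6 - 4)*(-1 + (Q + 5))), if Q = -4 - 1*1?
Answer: 10240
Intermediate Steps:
Q = -5 (Q = -4 - 1 = -5)
(-40*(-16))*((-2*6 - 4)*(-1 + (Q + 5))) = (-40*(-16))*((-2*6 - 4)*(-1 + (-5 + 5))) = 640*((-12 - 4)*(-1 + 0)) = 640*(-16*(-1)) = 640*16 = 10240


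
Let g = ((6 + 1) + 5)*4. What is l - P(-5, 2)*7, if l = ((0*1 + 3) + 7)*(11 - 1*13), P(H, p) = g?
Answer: -356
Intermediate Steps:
g = 48 (g = (7 + 5)*4 = 12*4 = 48)
P(H, p) = 48
l = -20 (l = ((0 + 3) + 7)*(11 - 13) = (3 + 7)*(-2) = 10*(-2) = -20)
l - P(-5, 2)*7 = -20 - 48*7 = -20 - 1*336 = -20 - 336 = -356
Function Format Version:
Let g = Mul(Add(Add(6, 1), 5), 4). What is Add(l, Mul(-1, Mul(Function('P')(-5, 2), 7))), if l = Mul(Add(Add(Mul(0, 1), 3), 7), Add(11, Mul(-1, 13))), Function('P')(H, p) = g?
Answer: -356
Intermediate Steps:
g = 48 (g = Mul(Add(7, 5), 4) = Mul(12, 4) = 48)
Function('P')(H, p) = 48
l = -20 (l = Mul(Add(Add(0, 3), 7), Add(11, -13)) = Mul(Add(3, 7), -2) = Mul(10, -2) = -20)
Add(l, Mul(-1, Mul(Function('P')(-5, 2), 7))) = Add(-20, Mul(-1, Mul(48, 7))) = Add(-20, Mul(-1, 336)) = Add(-20, -336) = -356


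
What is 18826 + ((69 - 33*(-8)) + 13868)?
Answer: 33027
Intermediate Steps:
18826 + ((69 - 33*(-8)) + 13868) = 18826 + ((69 + 264) + 13868) = 18826 + (333 + 13868) = 18826 + 14201 = 33027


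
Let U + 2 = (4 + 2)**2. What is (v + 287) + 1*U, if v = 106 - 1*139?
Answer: 288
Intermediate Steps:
U = 34 (U = -2 + (4 + 2)**2 = -2 + 6**2 = -2 + 36 = 34)
v = -33 (v = 106 - 139 = -33)
(v + 287) + 1*U = (-33 + 287) + 1*34 = 254 + 34 = 288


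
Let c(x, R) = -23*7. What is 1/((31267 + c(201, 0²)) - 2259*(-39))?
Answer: 1/119207 ≈ 8.3888e-6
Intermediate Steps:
c(x, R) = -161
1/((31267 + c(201, 0²)) - 2259*(-39)) = 1/((31267 - 161) - 2259*(-39)) = 1/(31106 + 88101) = 1/119207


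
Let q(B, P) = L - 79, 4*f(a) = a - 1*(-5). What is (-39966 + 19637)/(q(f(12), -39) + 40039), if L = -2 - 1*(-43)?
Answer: -20329/40001 ≈ -0.50821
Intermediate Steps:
L = 41 (L = -2 + 43 = 41)
f(a) = 5/4 + a/4 (f(a) = (a - 1*(-5))/4 = (a + 5)/4 = (5 + a)/4 = 5/4 + a/4)
q(B, P) = -38 (q(B, P) = 41 - 79 = -38)
(-39966 + 19637)/(q(f(12), -39) + 40039) = (-39966 + 19637)/(-38 + 40039) = -20329/40001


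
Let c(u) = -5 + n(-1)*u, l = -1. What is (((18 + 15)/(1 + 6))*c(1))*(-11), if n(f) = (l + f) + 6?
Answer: 363/7 ≈ 51.857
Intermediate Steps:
n(f) = 5 + f (n(f) = (-1 + f) + 6 = 5 + f)
c(u) = -5 + 4*u (c(u) = -5 + (5 - 1)*u = -5 + 4*u)
(((18 + 15)/(1 + 6))*c(1))*(-11) = (((18 + 15)/(1 + 6))*(-5 + 4*1))*(-11) = ((33/7)*(-5 + 4))*(-11) = ((33*(⅐))*(-1))*(-11) = ((33/7)*(-1))*(-11) = -33/7*(-11) = 363/7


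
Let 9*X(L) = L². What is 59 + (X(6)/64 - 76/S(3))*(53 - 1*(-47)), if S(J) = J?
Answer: -29617/12 ≈ -2468.1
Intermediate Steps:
X(L) = L²/9
59 + (X(6)/64 - 76/S(3))*(53 - 1*(-47)) = 59 + (((⅑)*6²)/64 - 76/3)*(53 - 1*(-47)) = 59 + (((⅑)*36)*(1/64) - 76*⅓)*(53 + 47) = 59 + (4*(1/64) - 76/3)*100 = 59 + (1/16 - 76/3)*100 = 59 - 1213/48*100 = 59 - 30325/12 = -29617/12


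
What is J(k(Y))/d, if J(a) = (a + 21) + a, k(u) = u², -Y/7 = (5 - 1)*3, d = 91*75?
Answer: 673/325 ≈ 2.0708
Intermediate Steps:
d = 6825
Y = -84 (Y = -7*(5 - 1)*3 = -28*3 = -7*12 = -84)
J(a) = 21 + 2*a (J(a) = (21 + a) + a = 21 + 2*a)
J(k(Y))/d = (21 + 2*(-84)²)/6825 = (21 + 2*7056)*(1/6825) = (21 + 14112)*(1/6825) = 14133*(1/6825) = 673/325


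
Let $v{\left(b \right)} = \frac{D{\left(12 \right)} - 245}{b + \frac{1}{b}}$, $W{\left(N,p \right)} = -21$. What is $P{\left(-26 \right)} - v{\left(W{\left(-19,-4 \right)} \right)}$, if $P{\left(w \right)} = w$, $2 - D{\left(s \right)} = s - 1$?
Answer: $- \frac{8413}{221} \approx -38.068$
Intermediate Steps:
$D{\left(s \right)} = 3 - s$ ($D{\left(s \right)} = 2 - \left(s - 1\right) = 2 - \left(-1 + s\right) = 3 - s$)
$v{\left(b \right)} = - \frac{254}{b + \frac{1}{b}}$ ($v{\left(b \right)} = \frac{\left(3 - 12\right) - 245}{b + \frac{1}{b}} = \frac{-9 - 245}{b + \frac{1}{b}} = - \frac{254}{b + \frac{1}{b}}$)
$P{\left(-26 \right)} - v{\left(W{\left(-19,-4 \right)} \right)} = -26 - \left(-254\right) \left(-21\right) \frac{1}{1 + \left(-21\right)^{2}} = -26 - \left(-254\right) \left(-21\right) \frac{1}{1 + 441} = -26 - \left(-254\right) \left(-21\right) \frac{1}{442} = -26 - \frac{2667}{221} = - \frac{8413}{221}$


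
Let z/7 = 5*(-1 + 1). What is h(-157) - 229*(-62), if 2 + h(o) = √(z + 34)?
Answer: 14196 + √34 ≈ 14202.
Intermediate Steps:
z = 0 (z = 7*(5*(-1 + 1)) = 7*(5*0) = 7*0 = 0)
h(o) = -2 + √34 (h(o) = -2 + √(0 + 34) = -2 + √34)
h(-157) - 229*(-62) = (-2 + √34) - 229*(-62) = (-2 + √34) + 14198 = 14196 + √34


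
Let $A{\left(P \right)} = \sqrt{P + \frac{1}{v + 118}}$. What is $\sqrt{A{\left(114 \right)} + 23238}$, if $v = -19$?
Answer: $\frac{\sqrt{25306182 + 33 \sqrt{124157}}}{33} \approx 152.48$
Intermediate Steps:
$A{\left(P \right)} = \sqrt{\frac{1}{99} + P}$ ($A{\left(P \right)} = \sqrt{P + \frac{1}{-19 + 118}} = \sqrt{P + \frac{1}{99}} = \sqrt{\frac{1}{99} + P}$)
$\sqrt{A{\left(114 \right)} + 23238} = \sqrt{\frac{\sqrt{11 + 1089 \cdot 114}}{33} + 23238} = \sqrt{\frac{\sqrt{11 + 124146}}{33} + 23238} = \sqrt{\frac{\sqrt{124157}}{33} + 23238} = \sqrt{23238 + \frac{\sqrt{124157}}{33}}$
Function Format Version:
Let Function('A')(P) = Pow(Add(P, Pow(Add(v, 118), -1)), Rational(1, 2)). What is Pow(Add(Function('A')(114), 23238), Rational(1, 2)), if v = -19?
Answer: Mul(Rational(1, 33), Pow(Add(25306182, Mul(33, Pow(124157, Rational(1, 2)))), Rational(1, 2))) ≈ 152.48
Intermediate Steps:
Function('A')(P) = Pow(Add(Rational(1, 99), P), Rational(1, 2)) (Function('A')(P) = Pow(Add(P, Pow(Add(-19, 118), -1)), Rational(1, 2)) = Pow(Add(P, Pow(99, -1)), Rational(1, 2)) = Pow(Add(P, Rational(1, 99)), Rational(1, 2)) = Pow(Add(Rational(1, 99), P), Rational(1, 2)))
Pow(Add(Function('A')(114), 23238), Rational(1, 2)) = Pow(Add(Mul(Rational(1, 33), Pow(Add(11, Mul(1089, 114)), Rational(1, 2))), 23238), Rational(1, 2)) = Pow(Add(Mul(Rational(1, 33), Pow(Add(11, 124146), Rational(1, 2))), 23238), Rational(1, 2)) = Pow(Add(Mul(Rational(1, 33), Pow(124157, Rational(1, 2))), 23238), Rational(1, 2)) = Pow(Add(23238, Mul(Rational(1, 33), Pow(124157, Rational(1, 2)))), Rational(1, 2))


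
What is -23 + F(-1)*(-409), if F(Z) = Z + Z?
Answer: 795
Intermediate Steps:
F(Z) = 2*Z
-23 + F(-1)*(-409) = -23 + (2*(-1))*(-409) = -23 - 2*(-409) = -23 + 818 = 795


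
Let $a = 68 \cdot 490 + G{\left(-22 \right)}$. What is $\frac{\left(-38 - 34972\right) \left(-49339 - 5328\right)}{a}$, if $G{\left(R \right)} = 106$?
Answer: $\frac{106327315}{1857} \approx 57258.0$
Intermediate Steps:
$a = 33426$ ($a = 68 \cdot 490 + 106 = 33320 + 106 = 33426$)
$\frac{\left(-38 - 34972\right) \left(-49339 - 5328\right)}{a} = \frac{\left(-38 - 34972\right) \left(-49339 - 5328\right)}{33426} = \left(-35010\right) \left(-54667\right) \frac{1}{33426} = 1913891670 \cdot \frac{1}{33426} = \frac{106327315}{1857}$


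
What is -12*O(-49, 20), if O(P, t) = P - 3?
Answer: 624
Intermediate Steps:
O(P, t) = -3 + P
-12*O(-49, 20) = -12*(-3 - 49) = -12*(-52) = 624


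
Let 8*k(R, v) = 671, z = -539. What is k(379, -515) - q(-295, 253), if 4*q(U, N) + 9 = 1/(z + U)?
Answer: 143657/1668 ≈ 86.125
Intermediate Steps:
q(U, N) = -9/4 + 1/(4*(-539 + U))
k(R, v) = 671/8 (k(R, v) = (⅛)*671 = 671/8)
k(379, -515) - q(-295, 253) = 671/8 - (4852 - 9*(-295))/(4*(-539 - 295)) = 671/8 - (4852 + 2655)/(4*(-834)) = 671/8 - (-1)*7507/(4*834) = 671/8 - 1*(-7507/3336) = 671/8 + 7507/3336 = 143657/1668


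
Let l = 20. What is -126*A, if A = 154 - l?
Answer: -16884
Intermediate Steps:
A = 134 (A = 154 - 1*20 = 154 - 20 = 134)
-126*A = -126*134 = -16884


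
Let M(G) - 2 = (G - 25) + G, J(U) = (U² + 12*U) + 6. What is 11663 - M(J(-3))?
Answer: 11728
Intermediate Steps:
J(U) = 6 + U² + 12*U
M(G) = -23 + 2*G (M(G) = 2 + ((G - 25) + G) = 2 + ((-25 + G) + G) = 2 + (-25 + 2*G) = -23 + 2*G)
11663 - M(J(-3)) = 11663 - (-23 + 2*(6 + (-3)² + 12*(-3))) = 11663 - (-23 + 2*(6 + 9 - 36)) = 11663 - (-23 + 2*(-21)) = 11663 - (-23 - 42) = 11663 - 1*(-65) = 11663 + 65 = 11728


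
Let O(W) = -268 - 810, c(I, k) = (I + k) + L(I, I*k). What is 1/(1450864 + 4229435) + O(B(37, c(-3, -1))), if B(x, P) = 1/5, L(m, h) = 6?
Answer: -6123362321/5680299 ≈ -1078.0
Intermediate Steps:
c(I, k) = 6 + I + k (c(I, k) = (I + k) + 6 = 6 + I + k)
B(x, P) = ⅕
O(W) = -1078
1/(1450864 + 4229435) + O(B(37, c(-3, -1))) = 1/(1450864 + 4229435) - 1078 = 1/5680299 - 1078 = -6123362321/5680299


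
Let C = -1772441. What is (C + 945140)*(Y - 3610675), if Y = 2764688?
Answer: 699885891087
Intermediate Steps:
(C + 945140)*(Y - 3610675) = (-1772441 + 945140)*(2764688 - 3610675) = -827301*(-845987) = 699885891087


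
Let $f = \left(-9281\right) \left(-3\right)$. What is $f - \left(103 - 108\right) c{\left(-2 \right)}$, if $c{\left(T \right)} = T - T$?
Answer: $27843$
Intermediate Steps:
$c{\left(T \right)} = 0$
$f = 27843$
$f - \left(103 - 108\right) c{\left(-2 \right)} = 27843 - \left(103 - 108\right) 0 = 27843 - \left(-5\right) 0 = 27843 - 0 = 27843 + 0 = 27843$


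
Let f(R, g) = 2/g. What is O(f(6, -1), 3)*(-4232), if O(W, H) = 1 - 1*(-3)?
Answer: -16928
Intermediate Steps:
O(W, H) = 4 (O(W, H) = 1 + 3 = 4)
O(f(6, -1), 3)*(-4232) = 4*(-4232) = -16928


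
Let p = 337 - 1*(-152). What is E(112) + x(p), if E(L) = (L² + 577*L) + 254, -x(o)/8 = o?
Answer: 73510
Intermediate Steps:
p = 489 (p = 337 + 152 = 489)
x(o) = -8*o
E(L) = 254 + L² + 577*L
E(112) + x(p) = (254 + 112² + 577*112) - 8*489 = (254 + 12544 + 64624) - 3912 = 77422 - 3912 = 73510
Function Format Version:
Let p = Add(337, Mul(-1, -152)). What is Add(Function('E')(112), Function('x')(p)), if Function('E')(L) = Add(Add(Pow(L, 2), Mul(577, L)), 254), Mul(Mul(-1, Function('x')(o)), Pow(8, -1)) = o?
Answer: 73510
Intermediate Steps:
p = 489 (p = Add(337, 152) = 489)
Function('x')(o) = Mul(-8, o)
Function('E')(L) = Add(254, Pow(L, 2), Mul(577, L))
Add(Function('E')(112), Function('x')(p)) = Add(Add(254, Pow(112, 2), Mul(577, 112)), Mul(-8, 489)) = Add(Add(254, 12544, 64624), -3912) = Add(77422, -3912) = 73510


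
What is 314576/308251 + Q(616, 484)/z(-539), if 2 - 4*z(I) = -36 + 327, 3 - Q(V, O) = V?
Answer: 846743916/89084539 ≈ 9.5049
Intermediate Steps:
Q(V, O) = 3 - V
z(I) = -289/4 (z(I) = ½ - (-36 + 327)/4 = ½ - ¼*291 = ½ - 291/4 = -289/4)
314576/308251 + Q(616, 484)/z(-539) = 314576/308251 + (3 - 1*616)/(-289/4) = 314576*(1/308251) + (3 - 616)*(-4/289) = 314576/308251 - 613*(-4/289) = 314576/308251 + 2452/289 = 846743916/89084539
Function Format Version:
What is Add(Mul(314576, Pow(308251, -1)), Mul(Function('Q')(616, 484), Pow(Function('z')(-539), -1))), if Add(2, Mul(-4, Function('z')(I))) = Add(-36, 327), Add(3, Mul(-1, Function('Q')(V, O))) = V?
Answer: Rational(846743916, 89084539) ≈ 9.5049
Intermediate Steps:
Function('Q')(V, O) = Add(3, Mul(-1, V))
Function('z')(I) = Rational(-289, 4) (Function('z')(I) = Add(Rational(1, 2), Mul(Rational(-1, 4), Add(-36, 327))) = Add(Rational(1, 2), Mul(Rational(-1, 4), 291)) = Add(Rational(1, 2), Rational(-291, 4)) = Rational(-289, 4))
Add(Mul(314576, Pow(308251, -1)), Mul(Function('Q')(616, 484), Pow(Function('z')(-539), -1))) = Add(Mul(314576, Pow(308251, -1)), Mul(Add(3, Mul(-1, 616)), Pow(Rational(-289, 4), -1))) = Add(Mul(314576, Rational(1, 308251)), Mul(Add(3, -616), Rational(-4, 289))) = Add(Rational(314576, 308251), Mul(-613, Rational(-4, 289))) = Add(Rational(314576, 308251), Rational(2452, 289)) = Rational(846743916, 89084539)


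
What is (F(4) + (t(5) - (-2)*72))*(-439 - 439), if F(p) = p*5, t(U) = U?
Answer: -148382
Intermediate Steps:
F(p) = 5*p
(F(4) + (t(5) - (-2)*72))*(-439 - 439) = (5*4 + (5 - (-2)*72))*(-439 - 439) = (20 + (5 - 1*(-144)))*(-878) = (20 + (5 + 144))*(-878) = (20 + 149)*(-878) = 169*(-878) = -148382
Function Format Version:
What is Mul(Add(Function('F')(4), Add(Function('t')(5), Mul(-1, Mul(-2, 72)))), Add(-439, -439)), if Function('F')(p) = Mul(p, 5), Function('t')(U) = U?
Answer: -148382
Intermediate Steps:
Function('F')(p) = Mul(5, p)
Mul(Add(Function('F')(4), Add(Function('t')(5), Mul(-1, Mul(-2, 72)))), Add(-439, -439)) = Mul(Add(Mul(5, 4), Add(5, Mul(-1, Mul(-2, 72)))), Add(-439, -439)) = Mul(Add(20, Add(5, Mul(-1, -144))), -878) = Mul(Add(20, Add(5, 144)), -878) = Mul(Add(20, 149), -878) = Mul(169, -878) = -148382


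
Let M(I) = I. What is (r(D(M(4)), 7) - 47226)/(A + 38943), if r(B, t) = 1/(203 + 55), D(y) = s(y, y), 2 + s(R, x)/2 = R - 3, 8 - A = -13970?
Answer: -12184307/13653618 ≈ -0.89239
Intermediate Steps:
A = 13978 (A = 8 - 1*(-13970) = 8 + 13970 = 13978)
s(R, x) = -10 + 2*R (s(R, x) = -4 + 2*(R - 3) = -4 + 2*(-3 + R) = -4 + (-6 + 2*R) = -10 + 2*R)
D(y) = -10 + 2*y
r(B, t) = 1/258
(r(D(M(4)), 7) - 47226)/(A + 38943) = (1/258 - 47226)/(13978 + 38943) = -12184307/258/52921 = -12184307/258*1/52921 = -12184307/13653618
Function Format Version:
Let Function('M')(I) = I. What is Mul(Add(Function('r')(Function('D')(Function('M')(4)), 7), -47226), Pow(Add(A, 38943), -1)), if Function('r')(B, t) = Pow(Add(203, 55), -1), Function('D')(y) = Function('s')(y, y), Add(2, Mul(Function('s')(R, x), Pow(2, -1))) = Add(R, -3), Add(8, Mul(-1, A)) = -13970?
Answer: Rational(-12184307, 13653618) ≈ -0.89239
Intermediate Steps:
A = 13978 (A = Add(8, Mul(-1, -13970)) = Add(8, 13970) = 13978)
Function('s')(R, x) = Add(-10, Mul(2, R)) (Function('s')(R, x) = Add(-4, Mul(2, Add(R, -3))) = Add(-4, Mul(2, Add(-3, R))) = Add(-4, Add(-6, Mul(2, R))) = Add(-10, Mul(2, R)))
Function('D')(y) = Add(-10, Mul(2, y))
Function('r')(B, t) = Rational(1, 258) (Function('r')(B, t) = Pow(258, -1) = Rational(1, 258))
Mul(Add(Function('r')(Function('D')(Function('M')(4)), 7), -47226), Pow(Add(A, 38943), -1)) = Mul(Add(Rational(1, 258), -47226), Pow(Add(13978, 38943), -1)) = Mul(Rational(-12184307, 258), Pow(52921, -1)) = Mul(Rational(-12184307, 258), Rational(1, 52921)) = Rational(-12184307, 13653618)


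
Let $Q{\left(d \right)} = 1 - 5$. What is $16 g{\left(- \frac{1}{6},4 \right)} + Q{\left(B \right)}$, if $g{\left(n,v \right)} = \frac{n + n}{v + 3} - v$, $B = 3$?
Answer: $- \frac{1444}{21} \approx -68.762$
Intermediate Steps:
$Q{\left(d \right)} = -4$
$g{\left(n,v \right)} = - v + \frac{2 n}{3 + v}$ ($g{\left(n,v \right)} = \frac{2 n}{3 + v} - v = - v + \frac{2 n}{3 + v}$)
$16 g{\left(- \frac{1}{6},4 \right)} + Q{\left(B \right)} = 16 \frac{- 4^{2} - 12 + 2 \left(- \frac{1}{6}\right)}{3 + 4} - 4 = 16 \frac{\left(-1\right) 16 - 12 + 2 \left(\left(-1\right) \frac{1}{6}\right)}{7} - 4 = 16 \frac{-16 - 12 + 2 \left(- \frac{1}{6}\right)}{7} - 4 = 16 \frac{-16 - 12 - \frac{1}{3}}{7} - 4 = 16 \cdot \frac{1}{7} \left(- \frac{85}{3}\right) - 4 = 16 \left(- \frac{85}{21}\right) - 4 = - \frac{1360}{21} - 4 = - \frac{1444}{21}$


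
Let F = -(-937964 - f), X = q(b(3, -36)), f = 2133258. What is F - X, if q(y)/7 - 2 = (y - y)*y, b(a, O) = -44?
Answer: 3071208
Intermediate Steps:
q(y) = 14 (q(y) = 14 + 7*((y - y)*y) = 14 + 7*(0*y) = 14 + 7*0 = 14 + 0 = 14)
X = 14
F = 3071222 (F = -(-937964 - 1*2133258) = -(-937964 - 2133258) = -1*(-3071222) = 3071222)
F - X = 3071222 - 1*14 = 3071222 - 14 = 3071208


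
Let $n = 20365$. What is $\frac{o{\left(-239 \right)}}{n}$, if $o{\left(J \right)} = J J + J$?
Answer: $\frac{56882}{20365} \approx 2.7931$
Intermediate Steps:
$o{\left(J \right)} = J + J^{2}$ ($o{\left(J \right)} = J^{2} + J = J + J^{2}$)
$\frac{o{\left(-239 \right)}}{n} = \frac{\left(-239\right) \left(1 - 239\right)}{20365} = \left(-239\right) \left(-238\right) \frac{1}{20365} = 56882 \cdot \frac{1}{20365} = \frac{56882}{20365}$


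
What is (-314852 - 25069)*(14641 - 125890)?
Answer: 37815871329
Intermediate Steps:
(-314852 - 25069)*(14641 - 125890) = -339921*(-111249) = 37815871329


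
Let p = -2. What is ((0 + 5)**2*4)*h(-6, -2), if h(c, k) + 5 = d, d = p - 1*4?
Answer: -1100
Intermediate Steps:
d = -6 (d = -2 - 1*4 = -2 - 4 = -6)
h(c, k) = -11 (h(c, k) = -5 - 6 = -11)
((0 + 5)**2*4)*h(-6, -2) = ((0 + 5)**2*4)*(-11) = (5**2*4)*(-11) = (25*4)*(-11) = 100*(-11) = -1100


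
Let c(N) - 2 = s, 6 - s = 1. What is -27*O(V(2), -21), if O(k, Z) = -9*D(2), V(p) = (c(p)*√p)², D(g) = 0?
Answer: 0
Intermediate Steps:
s = 5 (s = 6 - 1*1 = 6 - 1 = 5)
c(N) = 7 (c(N) = 2 + 5 = 7)
V(p) = 49*p (V(p) = (7*√p)² = 49*p)
O(k, Z) = 0 (O(k, Z) = -9*0 = 0)
-27*O(V(2), -21) = -27*0 = 0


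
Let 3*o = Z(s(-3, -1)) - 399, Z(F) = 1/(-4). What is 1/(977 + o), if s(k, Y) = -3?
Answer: 12/10127 ≈ 0.0011850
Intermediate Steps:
Z(F) = -¼
o = -1597/12 (o = (-¼ - 399)/3 = (⅓)*(-1597/4) = -1597/12 ≈ -133.08)
1/(977 + o) = 1/(977 - 1597/12) = 1/(10127/12) = 12/10127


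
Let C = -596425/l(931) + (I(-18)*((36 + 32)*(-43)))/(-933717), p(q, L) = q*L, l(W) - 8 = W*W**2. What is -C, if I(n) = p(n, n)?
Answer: -254644144427633/251155711314261 ≈ -1.0139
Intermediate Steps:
l(W) = 8 + W**3 (l(W) = 8 + W*W**2 = 8 + W**3)
p(q, L) = L*q
I(n) = n**2 (I(n) = n*n = n**2)
C = 254644144427633/251155711314261 (C = -596425/(8 + 931**3) + ((-18)**2*((36 + 32)*(-43)))/(-933717) = -596425/(8 + 806954491) + (324*(68*(-43)))*(-1/933717) = -596425/806954499 + (324*(-2924))*(-1/933717) = -596425*1/806954499 - 947376*(-1/933717) = -596425/806954499 + 315792/311239 = 254644144427633/251155711314261 ≈ 1.0139)
-C = -1*254644144427633/251155711314261 = -254644144427633/251155711314261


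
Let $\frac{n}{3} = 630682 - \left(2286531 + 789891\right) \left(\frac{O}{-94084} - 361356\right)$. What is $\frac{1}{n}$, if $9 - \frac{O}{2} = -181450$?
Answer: $\frac{23521}{78444608083398129} \approx 2.9984 \cdot 10^{-13}$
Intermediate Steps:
$O = 362918$ ($O = 18 - -362900 = 18 + 362900 = 362918$)
$n = \frac{78444608083398129}{23521}$ ($n = 3 \left(630682 - \left(2286531 + 789891\right) \left(\frac{362918}{-94084} - 361356\right)\right) = 3 \left(630682 - 3076422 \left(362918 \left(- \frac{1}{94084}\right) - 361356\right)\right) = 3 \left(630682 - 3076422 \left(- \frac{181459}{47042} - 361356\right)\right) = 3 \left(630682 - 3076422 \left(- \frac{16999090411}{47042}\right)\right) = 3 \left(630682 - - \frac{26148187860194721}{23521}\right) = 3 \left(630682 + \frac{26148187860194721}{23521}\right) = 3 \cdot \frac{26148202694466043}{23521} = \frac{78444608083398129}{23521} \approx 3.3351 \cdot 10^{12}$)
$\frac{1}{n} = \frac{1}{\frac{78444608083398129}{23521}} = \frac{23521}{78444608083398129}$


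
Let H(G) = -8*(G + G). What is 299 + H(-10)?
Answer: 459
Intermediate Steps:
H(G) = -16*G
299 + H(-10) = 299 - 16*(-10) = 299 + 160 = 459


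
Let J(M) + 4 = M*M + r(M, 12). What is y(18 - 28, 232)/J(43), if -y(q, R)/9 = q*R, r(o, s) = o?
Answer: 1305/118 ≈ 11.059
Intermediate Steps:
J(M) = -4 + M + M² (J(M) = -4 + (M*M + M) = -4 + (M² + M) = -4 + (M + M²) = -4 + M + M²)
y(q, R) = -9*R*q (y(q, R) = -9*q*R = -9*R*q)
y(18 - 28, 232)/J(43) = (-9*232*(18 - 28))/(-4 + 43 + 43²) = (-9*232*(-10))/(-4 + 43 + 1849) = 20880/1888 = 20880*(1/1888) = 1305/118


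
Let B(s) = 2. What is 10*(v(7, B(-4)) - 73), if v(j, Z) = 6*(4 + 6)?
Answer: -130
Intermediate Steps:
v(j, Z) = 60 (v(j, Z) = 6*10 = 60)
10*(v(7, B(-4)) - 73) = 10*(60 - 73) = 10*(-13) = -130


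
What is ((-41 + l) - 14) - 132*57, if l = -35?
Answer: -7614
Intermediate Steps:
((-41 + l) - 14) - 132*57 = ((-41 - 35) - 14) - 132*57 = (-76 - 14) - 7524 = -90 - 7524 = -7614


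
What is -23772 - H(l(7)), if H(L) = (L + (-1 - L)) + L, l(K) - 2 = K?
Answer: -23780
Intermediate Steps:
l(K) = 2 + K
H(L) = -1 + L
-23772 - H(l(7)) = -23772 - (-1 + (2 + 7)) = -23772 - (-1 + 9) = -23772 - 1*8 = -23772 - 8 = -23780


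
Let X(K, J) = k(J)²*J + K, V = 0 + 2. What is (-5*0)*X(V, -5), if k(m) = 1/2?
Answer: 0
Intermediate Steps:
k(m) = ½
V = 2
X(K, J) = K + J/4 (X(K, J) = (½)²*J + K = J/4 + K = K + J/4)
(-5*0)*X(V, -5) = (-5*0)*(2 + (¼)*(-5)) = 0*(2 - 5/4) = 0*(¾) = 0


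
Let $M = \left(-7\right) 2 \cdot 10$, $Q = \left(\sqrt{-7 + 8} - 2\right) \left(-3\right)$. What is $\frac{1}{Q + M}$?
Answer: $- \frac{1}{137} \approx -0.0072993$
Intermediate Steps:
$Q = 3$ ($Q = \left(\sqrt{1} + \left(-5 + 3\right)\right) \left(-3\right) = \left(1 - 2\right) \left(-3\right) = \left(-1\right) \left(-3\right) = 3$)
$M = -140$ ($M = \left(-14\right) 10 = -140$)
$\frac{1}{Q + M} = \frac{1}{3 - 140} = \frac{1}{-137} = - \frac{1}{137}$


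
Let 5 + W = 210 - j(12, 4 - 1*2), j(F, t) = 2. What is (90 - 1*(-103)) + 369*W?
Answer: 75100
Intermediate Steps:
W = 203 (W = -5 + (210 - 1*2) = -5 + (210 - 2) = -5 + 208 = 203)
(90 - 1*(-103)) + 369*W = (90 - 1*(-103)) + 369*203 = (90 + 103) + 74907 = 193 + 74907 = 75100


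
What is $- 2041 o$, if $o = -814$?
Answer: $1661374$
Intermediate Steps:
$- 2041 o = \left(-2041\right) \left(-814\right) = 1661374$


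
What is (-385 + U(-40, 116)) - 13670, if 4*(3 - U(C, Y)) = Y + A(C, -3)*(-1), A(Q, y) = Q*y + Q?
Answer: -14061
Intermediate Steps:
A(Q, y) = Q + Q*y
U(C, Y) = 3 - C/2 - Y/4 (U(C, Y) = 3 - (Y + (C*(1 - 3))*(-1))/4 = 3 - (Y + (C*(-2))*(-1))/4 = 3 - (Y - 2*C*(-1))/4 = 3 - (Y + 2*C)/4 = 3 + (-C/2 - Y/4) = 3 - C/2 - Y/4)
(-385 + U(-40, 116)) - 13670 = (-385 + (3 - 1/2*(-40) - 1/4*116)) - 13670 = (-385 + (3 + 20 - 29)) - 13670 = (-385 - 6) - 13670 = -391 - 13670 = -14061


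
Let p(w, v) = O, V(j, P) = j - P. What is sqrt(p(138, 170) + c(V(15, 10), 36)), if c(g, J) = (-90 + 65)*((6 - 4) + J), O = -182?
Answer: 2*I*sqrt(283) ≈ 33.645*I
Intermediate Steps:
p(w, v) = -182
c(g, J) = -50 - 25*J (c(g, J) = -25*(2 + J) = -50 - 25*J)
sqrt(p(138, 170) + c(V(15, 10), 36)) = sqrt(-182 + (-50 - 25*36)) = sqrt(-182 + (-50 - 900)) = sqrt(-182 - 950) = sqrt(-1132) = 2*I*sqrt(283)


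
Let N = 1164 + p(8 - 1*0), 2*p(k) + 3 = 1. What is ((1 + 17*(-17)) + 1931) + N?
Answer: 2806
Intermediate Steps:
p(k) = -1 (p(k) = -3/2 + (½)*1 = -3/2 + ½ = -1)
N = 1163 (N = 1164 - 1 = 1163)
((1 + 17*(-17)) + 1931) + N = ((1 + 17*(-17)) + 1931) + 1163 = ((1 - 289) + 1931) + 1163 = (-288 + 1931) + 1163 = 1643 + 1163 = 2806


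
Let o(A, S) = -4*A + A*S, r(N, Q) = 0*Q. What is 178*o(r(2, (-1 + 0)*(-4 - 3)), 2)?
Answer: 0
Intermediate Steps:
r(N, Q) = 0
178*o(r(2, (-1 + 0)*(-4 - 3)), 2) = 178*(0*(-4 + 2)) = 178*(0*(-2)) = 178*0 = 0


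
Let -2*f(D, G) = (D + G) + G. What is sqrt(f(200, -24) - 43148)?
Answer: 2*I*sqrt(10806) ≈ 207.9*I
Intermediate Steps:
f(D, G) = -G - D/2 (f(D, G) = -((D + G) + G)/2 = -(D + 2*G)/2 = -G - D/2)
sqrt(f(200, -24) - 43148) = sqrt((-1*(-24) - 1/2*200) - 43148) = sqrt((24 - 100) - 43148) = sqrt(-76 - 43148) = sqrt(-43224) = 2*I*sqrt(10806)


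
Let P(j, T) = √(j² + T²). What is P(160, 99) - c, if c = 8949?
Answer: -8949 + √35401 ≈ -8760.8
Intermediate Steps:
P(j, T) = √(T² + j²)
P(160, 99) - c = √(99² + 160²) - 1*8949 = √(9801 + 25600) - 8949 = √35401 - 8949 = -8949 + √35401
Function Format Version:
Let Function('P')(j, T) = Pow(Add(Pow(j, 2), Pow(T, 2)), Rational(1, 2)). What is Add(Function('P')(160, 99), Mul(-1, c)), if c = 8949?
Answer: Add(-8949, Pow(35401, Rational(1, 2))) ≈ -8760.8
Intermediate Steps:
Function('P')(j, T) = Pow(Add(Pow(T, 2), Pow(j, 2)), Rational(1, 2))
Add(Function('P')(160, 99), Mul(-1, c)) = Add(Pow(Add(Pow(99, 2), Pow(160, 2)), Rational(1, 2)), Mul(-1, 8949)) = Add(Pow(Add(9801, 25600), Rational(1, 2)), -8949) = Add(Pow(35401, Rational(1, 2)), -8949) = Add(-8949, Pow(35401, Rational(1, 2)))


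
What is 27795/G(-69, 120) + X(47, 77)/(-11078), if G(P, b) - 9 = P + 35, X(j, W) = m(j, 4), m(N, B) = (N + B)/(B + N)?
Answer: -61582607/55390 ≈ -1111.8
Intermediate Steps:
m(N, B) = 1 (m(N, B) = (B + N)/(B + N) = 1)
X(j, W) = 1
G(P, b) = 44 + P (G(P, b) = 9 + (P + 35) = 9 + (35 + P) = 44 + P)
27795/G(-69, 120) + X(47, 77)/(-11078) = 27795/(44 - 69) + 1/(-11078) = 27795/(-25) + 1*(-1/11078) = 27795*(-1/25) - 1/11078 = -5559/5 - 1/11078 = -61582607/55390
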